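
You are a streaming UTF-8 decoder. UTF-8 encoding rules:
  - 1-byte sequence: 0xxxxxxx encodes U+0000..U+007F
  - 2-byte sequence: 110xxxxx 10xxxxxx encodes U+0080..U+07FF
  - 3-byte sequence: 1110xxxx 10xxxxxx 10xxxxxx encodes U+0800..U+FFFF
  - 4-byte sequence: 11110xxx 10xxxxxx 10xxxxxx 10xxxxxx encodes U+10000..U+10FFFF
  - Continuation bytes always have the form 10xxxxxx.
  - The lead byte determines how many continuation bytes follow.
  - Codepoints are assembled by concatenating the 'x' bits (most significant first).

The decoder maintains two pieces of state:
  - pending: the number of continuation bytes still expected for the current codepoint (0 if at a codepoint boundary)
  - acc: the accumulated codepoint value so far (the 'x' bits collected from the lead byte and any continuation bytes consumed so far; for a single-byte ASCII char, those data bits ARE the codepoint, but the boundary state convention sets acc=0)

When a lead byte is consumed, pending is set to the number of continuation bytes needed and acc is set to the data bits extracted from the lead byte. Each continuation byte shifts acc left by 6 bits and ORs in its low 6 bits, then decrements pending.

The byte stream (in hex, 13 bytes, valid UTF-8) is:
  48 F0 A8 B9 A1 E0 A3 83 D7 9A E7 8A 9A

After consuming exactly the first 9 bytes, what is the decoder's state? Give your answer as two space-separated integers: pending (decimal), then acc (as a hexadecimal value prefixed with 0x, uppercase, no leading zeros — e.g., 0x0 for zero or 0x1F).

Answer: 1 0x17

Derivation:
Byte[0]=48: 1-byte. pending=0, acc=0x0
Byte[1]=F0: 4-byte lead. pending=3, acc=0x0
Byte[2]=A8: continuation. acc=(acc<<6)|0x28=0x28, pending=2
Byte[3]=B9: continuation. acc=(acc<<6)|0x39=0xA39, pending=1
Byte[4]=A1: continuation. acc=(acc<<6)|0x21=0x28E61, pending=0
Byte[5]=E0: 3-byte lead. pending=2, acc=0x0
Byte[6]=A3: continuation. acc=(acc<<6)|0x23=0x23, pending=1
Byte[7]=83: continuation. acc=(acc<<6)|0x03=0x8C3, pending=0
Byte[8]=D7: 2-byte lead. pending=1, acc=0x17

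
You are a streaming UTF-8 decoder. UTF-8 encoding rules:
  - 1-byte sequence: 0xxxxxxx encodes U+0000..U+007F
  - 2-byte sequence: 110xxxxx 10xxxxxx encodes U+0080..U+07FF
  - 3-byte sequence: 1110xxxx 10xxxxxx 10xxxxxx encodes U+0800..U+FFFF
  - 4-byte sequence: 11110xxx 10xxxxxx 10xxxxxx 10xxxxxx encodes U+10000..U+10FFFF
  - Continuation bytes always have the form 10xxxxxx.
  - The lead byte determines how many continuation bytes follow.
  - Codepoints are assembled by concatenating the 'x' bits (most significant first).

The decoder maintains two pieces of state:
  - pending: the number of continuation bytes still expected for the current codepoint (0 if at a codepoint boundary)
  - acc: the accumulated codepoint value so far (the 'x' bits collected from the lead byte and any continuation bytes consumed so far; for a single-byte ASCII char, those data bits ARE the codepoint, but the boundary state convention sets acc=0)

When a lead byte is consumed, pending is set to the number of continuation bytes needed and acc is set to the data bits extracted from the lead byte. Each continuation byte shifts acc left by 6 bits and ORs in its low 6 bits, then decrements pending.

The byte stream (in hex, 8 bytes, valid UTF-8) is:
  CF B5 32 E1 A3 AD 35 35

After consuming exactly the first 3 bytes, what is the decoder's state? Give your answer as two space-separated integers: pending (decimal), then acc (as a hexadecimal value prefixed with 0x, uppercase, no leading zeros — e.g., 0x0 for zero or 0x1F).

Byte[0]=CF: 2-byte lead. pending=1, acc=0xF
Byte[1]=B5: continuation. acc=(acc<<6)|0x35=0x3F5, pending=0
Byte[2]=32: 1-byte. pending=0, acc=0x0

Answer: 0 0x0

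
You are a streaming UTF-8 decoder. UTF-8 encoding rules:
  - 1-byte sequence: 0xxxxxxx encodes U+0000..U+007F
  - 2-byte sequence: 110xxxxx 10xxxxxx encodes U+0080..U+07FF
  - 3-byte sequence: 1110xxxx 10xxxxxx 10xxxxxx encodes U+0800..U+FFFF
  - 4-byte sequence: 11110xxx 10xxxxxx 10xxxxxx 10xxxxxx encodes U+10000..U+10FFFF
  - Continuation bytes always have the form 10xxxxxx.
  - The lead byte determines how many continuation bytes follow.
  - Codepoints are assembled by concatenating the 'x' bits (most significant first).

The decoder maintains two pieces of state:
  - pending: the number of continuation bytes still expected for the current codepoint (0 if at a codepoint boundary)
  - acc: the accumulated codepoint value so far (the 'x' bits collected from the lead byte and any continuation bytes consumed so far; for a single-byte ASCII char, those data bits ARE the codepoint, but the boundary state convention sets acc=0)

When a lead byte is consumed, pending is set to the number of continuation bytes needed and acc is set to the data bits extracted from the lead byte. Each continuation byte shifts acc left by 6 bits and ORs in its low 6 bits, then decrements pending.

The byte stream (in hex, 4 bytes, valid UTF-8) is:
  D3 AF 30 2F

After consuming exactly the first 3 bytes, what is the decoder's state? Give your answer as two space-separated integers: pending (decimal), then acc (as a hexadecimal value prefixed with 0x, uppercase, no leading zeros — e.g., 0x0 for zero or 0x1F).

Byte[0]=D3: 2-byte lead. pending=1, acc=0x13
Byte[1]=AF: continuation. acc=(acc<<6)|0x2F=0x4EF, pending=0
Byte[2]=30: 1-byte. pending=0, acc=0x0

Answer: 0 0x0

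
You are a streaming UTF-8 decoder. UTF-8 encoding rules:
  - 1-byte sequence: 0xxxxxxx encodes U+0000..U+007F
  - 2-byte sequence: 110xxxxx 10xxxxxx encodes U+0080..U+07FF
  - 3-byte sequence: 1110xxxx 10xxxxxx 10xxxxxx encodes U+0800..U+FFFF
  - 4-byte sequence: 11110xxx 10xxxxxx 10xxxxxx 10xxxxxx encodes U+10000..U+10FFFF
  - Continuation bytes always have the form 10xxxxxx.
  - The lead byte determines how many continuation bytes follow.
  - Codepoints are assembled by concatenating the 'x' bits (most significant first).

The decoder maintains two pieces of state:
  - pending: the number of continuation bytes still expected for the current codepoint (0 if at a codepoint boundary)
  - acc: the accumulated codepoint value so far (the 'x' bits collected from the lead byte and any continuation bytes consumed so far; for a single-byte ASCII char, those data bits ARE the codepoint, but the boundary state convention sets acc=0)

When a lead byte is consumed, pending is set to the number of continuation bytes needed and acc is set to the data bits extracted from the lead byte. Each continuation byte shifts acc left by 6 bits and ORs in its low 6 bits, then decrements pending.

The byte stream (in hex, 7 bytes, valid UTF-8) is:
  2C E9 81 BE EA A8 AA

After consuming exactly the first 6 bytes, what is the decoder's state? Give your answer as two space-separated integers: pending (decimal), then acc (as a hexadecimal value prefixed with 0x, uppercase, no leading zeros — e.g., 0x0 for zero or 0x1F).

Answer: 1 0x2A8

Derivation:
Byte[0]=2C: 1-byte. pending=0, acc=0x0
Byte[1]=E9: 3-byte lead. pending=2, acc=0x9
Byte[2]=81: continuation. acc=(acc<<6)|0x01=0x241, pending=1
Byte[3]=BE: continuation. acc=(acc<<6)|0x3E=0x907E, pending=0
Byte[4]=EA: 3-byte lead. pending=2, acc=0xA
Byte[5]=A8: continuation. acc=(acc<<6)|0x28=0x2A8, pending=1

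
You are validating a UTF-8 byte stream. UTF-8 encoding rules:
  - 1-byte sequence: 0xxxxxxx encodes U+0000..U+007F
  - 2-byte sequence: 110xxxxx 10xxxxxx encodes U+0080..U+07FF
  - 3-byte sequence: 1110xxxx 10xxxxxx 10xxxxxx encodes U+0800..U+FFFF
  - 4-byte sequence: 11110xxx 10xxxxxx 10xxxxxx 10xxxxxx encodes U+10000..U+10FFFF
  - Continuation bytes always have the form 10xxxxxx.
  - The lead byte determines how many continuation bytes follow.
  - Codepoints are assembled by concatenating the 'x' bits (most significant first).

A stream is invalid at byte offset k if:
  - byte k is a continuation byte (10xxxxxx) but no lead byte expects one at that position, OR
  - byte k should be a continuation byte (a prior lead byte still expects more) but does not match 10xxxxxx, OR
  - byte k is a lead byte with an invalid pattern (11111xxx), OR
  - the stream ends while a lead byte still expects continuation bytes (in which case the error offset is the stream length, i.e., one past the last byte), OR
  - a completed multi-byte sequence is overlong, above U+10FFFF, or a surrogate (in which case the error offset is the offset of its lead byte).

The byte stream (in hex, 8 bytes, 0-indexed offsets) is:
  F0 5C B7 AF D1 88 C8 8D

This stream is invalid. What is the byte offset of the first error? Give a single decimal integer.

Answer: 1

Derivation:
Byte[0]=F0: 4-byte lead, need 3 cont bytes. acc=0x0
Byte[1]=5C: expected 10xxxxxx continuation. INVALID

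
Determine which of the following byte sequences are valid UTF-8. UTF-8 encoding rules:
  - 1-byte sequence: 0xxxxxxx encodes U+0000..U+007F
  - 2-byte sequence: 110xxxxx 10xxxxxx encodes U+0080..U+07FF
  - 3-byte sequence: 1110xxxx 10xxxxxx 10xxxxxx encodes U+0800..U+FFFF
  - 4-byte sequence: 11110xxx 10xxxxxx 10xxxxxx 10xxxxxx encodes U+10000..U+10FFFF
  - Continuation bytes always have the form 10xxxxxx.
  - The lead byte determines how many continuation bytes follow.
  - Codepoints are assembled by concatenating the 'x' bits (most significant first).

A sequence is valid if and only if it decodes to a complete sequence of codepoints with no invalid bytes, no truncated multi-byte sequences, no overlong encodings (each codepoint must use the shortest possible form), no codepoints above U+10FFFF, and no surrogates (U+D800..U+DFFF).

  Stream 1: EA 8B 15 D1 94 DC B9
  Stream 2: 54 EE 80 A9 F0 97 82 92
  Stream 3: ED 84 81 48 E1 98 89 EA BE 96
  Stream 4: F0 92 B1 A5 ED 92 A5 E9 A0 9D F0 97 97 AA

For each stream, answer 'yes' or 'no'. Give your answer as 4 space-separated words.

Stream 1: error at byte offset 2. INVALID
Stream 2: decodes cleanly. VALID
Stream 3: decodes cleanly. VALID
Stream 4: decodes cleanly. VALID

Answer: no yes yes yes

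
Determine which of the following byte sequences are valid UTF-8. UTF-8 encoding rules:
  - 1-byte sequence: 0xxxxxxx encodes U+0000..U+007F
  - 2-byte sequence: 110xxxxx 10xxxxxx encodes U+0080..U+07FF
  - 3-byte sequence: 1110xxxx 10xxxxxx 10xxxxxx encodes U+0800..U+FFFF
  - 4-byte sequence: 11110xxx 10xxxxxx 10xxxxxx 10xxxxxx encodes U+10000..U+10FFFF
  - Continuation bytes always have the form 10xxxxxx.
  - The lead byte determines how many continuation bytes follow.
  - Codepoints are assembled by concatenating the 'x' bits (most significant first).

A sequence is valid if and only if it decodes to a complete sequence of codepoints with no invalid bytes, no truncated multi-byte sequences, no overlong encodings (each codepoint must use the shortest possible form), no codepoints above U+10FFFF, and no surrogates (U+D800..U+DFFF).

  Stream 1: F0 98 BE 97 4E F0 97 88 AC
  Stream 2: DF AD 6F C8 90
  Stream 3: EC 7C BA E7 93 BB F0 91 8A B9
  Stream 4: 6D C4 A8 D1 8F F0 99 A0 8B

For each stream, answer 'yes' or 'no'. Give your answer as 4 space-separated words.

Answer: yes yes no yes

Derivation:
Stream 1: decodes cleanly. VALID
Stream 2: decodes cleanly. VALID
Stream 3: error at byte offset 1. INVALID
Stream 4: decodes cleanly. VALID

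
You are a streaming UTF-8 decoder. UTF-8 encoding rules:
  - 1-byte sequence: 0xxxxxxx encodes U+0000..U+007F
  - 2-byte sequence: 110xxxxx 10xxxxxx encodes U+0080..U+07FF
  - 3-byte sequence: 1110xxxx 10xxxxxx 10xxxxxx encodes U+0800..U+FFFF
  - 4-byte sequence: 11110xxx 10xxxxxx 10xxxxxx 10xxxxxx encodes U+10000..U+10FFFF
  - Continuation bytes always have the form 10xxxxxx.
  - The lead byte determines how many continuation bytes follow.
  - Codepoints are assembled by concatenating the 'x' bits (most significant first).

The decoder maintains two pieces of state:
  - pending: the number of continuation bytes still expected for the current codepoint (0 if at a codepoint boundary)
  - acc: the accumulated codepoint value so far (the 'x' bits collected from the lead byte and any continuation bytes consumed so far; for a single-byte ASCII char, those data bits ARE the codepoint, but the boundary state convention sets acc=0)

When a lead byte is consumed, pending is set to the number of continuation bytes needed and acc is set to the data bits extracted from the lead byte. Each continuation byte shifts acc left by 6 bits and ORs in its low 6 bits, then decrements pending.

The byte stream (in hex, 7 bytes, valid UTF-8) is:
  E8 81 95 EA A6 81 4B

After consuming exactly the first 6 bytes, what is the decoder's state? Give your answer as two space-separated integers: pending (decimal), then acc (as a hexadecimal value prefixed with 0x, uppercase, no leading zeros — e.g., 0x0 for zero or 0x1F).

Byte[0]=E8: 3-byte lead. pending=2, acc=0x8
Byte[1]=81: continuation. acc=(acc<<6)|0x01=0x201, pending=1
Byte[2]=95: continuation. acc=(acc<<6)|0x15=0x8055, pending=0
Byte[3]=EA: 3-byte lead. pending=2, acc=0xA
Byte[4]=A6: continuation. acc=(acc<<6)|0x26=0x2A6, pending=1
Byte[5]=81: continuation. acc=(acc<<6)|0x01=0xA981, pending=0

Answer: 0 0xA981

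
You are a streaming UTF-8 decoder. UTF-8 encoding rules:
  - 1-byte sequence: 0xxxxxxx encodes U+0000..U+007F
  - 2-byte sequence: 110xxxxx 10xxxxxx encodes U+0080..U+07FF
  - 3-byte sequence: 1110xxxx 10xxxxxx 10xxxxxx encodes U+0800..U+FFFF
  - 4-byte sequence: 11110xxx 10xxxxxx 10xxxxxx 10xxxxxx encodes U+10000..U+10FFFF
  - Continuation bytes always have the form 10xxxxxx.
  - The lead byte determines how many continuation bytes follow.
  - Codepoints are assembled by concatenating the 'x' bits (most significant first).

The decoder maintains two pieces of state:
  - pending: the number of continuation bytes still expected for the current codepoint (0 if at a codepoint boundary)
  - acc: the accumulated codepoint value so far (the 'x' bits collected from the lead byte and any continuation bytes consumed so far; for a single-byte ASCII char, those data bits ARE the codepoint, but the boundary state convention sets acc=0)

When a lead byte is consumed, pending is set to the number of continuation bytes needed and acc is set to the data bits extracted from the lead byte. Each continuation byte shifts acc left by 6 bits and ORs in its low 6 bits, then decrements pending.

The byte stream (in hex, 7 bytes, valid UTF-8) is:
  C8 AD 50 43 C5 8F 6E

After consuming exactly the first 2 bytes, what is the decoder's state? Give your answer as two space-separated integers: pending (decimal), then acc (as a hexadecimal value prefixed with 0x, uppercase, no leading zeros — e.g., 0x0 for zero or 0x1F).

Answer: 0 0x22D

Derivation:
Byte[0]=C8: 2-byte lead. pending=1, acc=0x8
Byte[1]=AD: continuation. acc=(acc<<6)|0x2D=0x22D, pending=0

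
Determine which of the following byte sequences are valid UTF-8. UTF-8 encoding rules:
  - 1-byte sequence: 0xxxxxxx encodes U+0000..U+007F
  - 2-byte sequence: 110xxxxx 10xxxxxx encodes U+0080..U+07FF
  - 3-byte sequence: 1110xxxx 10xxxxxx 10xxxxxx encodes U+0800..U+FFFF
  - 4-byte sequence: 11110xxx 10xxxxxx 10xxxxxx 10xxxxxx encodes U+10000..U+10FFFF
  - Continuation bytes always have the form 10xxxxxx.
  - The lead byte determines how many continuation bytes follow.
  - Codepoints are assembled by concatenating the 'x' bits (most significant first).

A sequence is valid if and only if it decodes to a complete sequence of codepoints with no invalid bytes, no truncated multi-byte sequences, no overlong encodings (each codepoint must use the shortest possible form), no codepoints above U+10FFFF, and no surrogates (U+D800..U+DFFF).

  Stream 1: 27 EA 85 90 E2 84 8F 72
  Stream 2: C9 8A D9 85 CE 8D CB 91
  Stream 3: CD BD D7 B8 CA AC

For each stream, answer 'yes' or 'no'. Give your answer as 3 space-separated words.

Stream 1: decodes cleanly. VALID
Stream 2: decodes cleanly. VALID
Stream 3: decodes cleanly. VALID

Answer: yes yes yes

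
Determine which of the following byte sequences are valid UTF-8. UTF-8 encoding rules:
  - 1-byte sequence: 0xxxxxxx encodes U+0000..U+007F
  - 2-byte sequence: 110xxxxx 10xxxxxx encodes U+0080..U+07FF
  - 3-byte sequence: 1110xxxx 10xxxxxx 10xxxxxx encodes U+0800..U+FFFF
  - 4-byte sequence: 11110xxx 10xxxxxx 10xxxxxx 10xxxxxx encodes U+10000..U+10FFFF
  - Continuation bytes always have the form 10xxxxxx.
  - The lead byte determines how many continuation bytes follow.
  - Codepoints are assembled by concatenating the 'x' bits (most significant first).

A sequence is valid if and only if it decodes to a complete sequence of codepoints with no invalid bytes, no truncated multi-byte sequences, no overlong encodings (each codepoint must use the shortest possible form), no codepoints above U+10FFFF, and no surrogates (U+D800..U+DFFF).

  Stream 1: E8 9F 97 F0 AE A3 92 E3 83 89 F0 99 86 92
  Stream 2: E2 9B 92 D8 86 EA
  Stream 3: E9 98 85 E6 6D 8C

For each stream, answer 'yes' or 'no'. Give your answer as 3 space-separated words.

Stream 1: decodes cleanly. VALID
Stream 2: error at byte offset 6. INVALID
Stream 3: error at byte offset 4. INVALID

Answer: yes no no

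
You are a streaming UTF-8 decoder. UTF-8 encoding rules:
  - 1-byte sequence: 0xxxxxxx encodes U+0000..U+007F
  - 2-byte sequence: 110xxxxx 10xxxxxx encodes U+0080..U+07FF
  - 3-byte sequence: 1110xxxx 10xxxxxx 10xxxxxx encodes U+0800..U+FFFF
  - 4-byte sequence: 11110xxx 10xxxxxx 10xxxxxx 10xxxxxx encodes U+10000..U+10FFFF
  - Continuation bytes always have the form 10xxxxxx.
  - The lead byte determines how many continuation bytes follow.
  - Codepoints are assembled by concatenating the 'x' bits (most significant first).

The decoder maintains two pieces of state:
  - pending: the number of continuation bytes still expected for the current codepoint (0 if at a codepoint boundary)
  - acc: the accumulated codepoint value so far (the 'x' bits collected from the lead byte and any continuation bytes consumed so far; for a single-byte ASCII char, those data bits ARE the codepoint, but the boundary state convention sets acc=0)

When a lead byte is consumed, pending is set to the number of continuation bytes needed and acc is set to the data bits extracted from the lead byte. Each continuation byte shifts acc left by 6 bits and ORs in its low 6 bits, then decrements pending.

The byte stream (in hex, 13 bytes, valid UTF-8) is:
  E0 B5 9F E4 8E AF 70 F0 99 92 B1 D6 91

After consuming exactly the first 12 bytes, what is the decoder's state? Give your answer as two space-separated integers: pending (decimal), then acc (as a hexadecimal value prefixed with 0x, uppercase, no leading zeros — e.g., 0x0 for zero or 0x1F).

Byte[0]=E0: 3-byte lead. pending=2, acc=0x0
Byte[1]=B5: continuation. acc=(acc<<6)|0x35=0x35, pending=1
Byte[2]=9F: continuation. acc=(acc<<6)|0x1F=0xD5F, pending=0
Byte[3]=E4: 3-byte lead. pending=2, acc=0x4
Byte[4]=8E: continuation. acc=(acc<<6)|0x0E=0x10E, pending=1
Byte[5]=AF: continuation. acc=(acc<<6)|0x2F=0x43AF, pending=0
Byte[6]=70: 1-byte. pending=0, acc=0x0
Byte[7]=F0: 4-byte lead. pending=3, acc=0x0
Byte[8]=99: continuation. acc=(acc<<6)|0x19=0x19, pending=2
Byte[9]=92: continuation. acc=(acc<<6)|0x12=0x652, pending=1
Byte[10]=B1: continuation. acc=(acc<<6)|0x31=0x194B1, pending=0
Byte[11]=D6: 2-byte lead. pending=1, acc=0x16

Answer: 1 0x16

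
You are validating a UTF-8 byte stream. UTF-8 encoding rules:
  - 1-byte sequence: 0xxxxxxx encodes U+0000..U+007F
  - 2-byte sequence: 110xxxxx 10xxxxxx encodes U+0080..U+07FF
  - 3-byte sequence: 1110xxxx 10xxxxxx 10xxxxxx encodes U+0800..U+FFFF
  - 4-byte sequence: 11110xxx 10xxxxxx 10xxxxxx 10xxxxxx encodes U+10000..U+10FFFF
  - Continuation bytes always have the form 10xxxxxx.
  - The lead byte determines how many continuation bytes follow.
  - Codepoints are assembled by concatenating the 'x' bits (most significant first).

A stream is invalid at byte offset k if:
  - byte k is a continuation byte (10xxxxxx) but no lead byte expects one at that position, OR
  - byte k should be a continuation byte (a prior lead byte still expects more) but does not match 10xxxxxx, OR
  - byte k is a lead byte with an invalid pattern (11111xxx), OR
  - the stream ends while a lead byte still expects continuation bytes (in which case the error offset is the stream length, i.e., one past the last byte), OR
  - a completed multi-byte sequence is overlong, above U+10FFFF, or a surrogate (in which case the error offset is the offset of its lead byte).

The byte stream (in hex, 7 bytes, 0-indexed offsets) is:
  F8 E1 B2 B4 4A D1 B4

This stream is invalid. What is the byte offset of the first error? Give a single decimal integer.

Byte[0]=F8: INVALID lead byte (not 0xxx/110x/1110/11110)

Answer: 0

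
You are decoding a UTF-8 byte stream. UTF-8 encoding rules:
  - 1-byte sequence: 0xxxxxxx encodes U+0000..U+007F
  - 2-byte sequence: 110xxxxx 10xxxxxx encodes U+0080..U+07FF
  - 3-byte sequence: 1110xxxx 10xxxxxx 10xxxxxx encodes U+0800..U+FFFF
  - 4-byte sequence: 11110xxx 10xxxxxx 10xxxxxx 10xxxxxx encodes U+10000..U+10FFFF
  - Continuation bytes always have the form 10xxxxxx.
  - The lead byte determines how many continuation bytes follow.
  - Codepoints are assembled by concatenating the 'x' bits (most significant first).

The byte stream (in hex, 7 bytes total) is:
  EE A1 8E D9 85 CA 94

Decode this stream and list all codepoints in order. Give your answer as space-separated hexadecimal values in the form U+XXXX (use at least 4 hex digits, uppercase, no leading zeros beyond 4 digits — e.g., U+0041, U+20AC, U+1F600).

Answer: U+E84E U+0645 U+0294

Derivation:
Byte[0]=EE: 3-byte lead, need 2 cont bytes. acc=0xE
Byte[1]=A1: continuation. acc=(acc<<6)|0x21=0x3A1
Byte[2]=8E: continuation. acc=(acc<<6)|0x0E=0xE84E
Completed: cp=U+E84E (starts at byte 0)
Byte[3]=D9: 2-byte lead, need 1 cont bytes. acc=0x19
Byte[4]=85: continuation. acc=(acc<<6)|0x05=0x645
Completed: cp=U+0645 (starts at byte 3)
Byte[5]=CA: 2-byte lead, need 1 cont bytes. acc=0xA
Byte[6]=94: continuation. acc=(acc<<6)|0x14=0x294
Completed: cp=U+0294 (starts at byte 5)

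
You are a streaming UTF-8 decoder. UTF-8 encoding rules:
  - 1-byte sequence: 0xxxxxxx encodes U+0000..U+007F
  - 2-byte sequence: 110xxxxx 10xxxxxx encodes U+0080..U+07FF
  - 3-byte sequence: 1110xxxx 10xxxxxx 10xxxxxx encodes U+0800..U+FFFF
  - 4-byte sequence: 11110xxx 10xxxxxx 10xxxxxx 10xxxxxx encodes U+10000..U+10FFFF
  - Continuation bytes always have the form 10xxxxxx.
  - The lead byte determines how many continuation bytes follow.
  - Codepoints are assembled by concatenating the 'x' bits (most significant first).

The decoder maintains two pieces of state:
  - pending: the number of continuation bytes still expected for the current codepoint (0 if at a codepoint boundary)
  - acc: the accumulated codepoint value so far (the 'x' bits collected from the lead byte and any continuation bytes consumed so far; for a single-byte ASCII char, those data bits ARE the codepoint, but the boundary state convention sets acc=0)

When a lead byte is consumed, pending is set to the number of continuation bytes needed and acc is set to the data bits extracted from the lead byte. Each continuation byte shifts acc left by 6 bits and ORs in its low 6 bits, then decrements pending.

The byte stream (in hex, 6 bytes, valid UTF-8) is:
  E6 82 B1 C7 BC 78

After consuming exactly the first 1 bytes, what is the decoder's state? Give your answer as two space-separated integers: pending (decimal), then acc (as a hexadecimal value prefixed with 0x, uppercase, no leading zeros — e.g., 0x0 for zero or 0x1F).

Byte[0]=E6: 3-byte lead. pending=2, acc=0x6

Answer: 2 0x6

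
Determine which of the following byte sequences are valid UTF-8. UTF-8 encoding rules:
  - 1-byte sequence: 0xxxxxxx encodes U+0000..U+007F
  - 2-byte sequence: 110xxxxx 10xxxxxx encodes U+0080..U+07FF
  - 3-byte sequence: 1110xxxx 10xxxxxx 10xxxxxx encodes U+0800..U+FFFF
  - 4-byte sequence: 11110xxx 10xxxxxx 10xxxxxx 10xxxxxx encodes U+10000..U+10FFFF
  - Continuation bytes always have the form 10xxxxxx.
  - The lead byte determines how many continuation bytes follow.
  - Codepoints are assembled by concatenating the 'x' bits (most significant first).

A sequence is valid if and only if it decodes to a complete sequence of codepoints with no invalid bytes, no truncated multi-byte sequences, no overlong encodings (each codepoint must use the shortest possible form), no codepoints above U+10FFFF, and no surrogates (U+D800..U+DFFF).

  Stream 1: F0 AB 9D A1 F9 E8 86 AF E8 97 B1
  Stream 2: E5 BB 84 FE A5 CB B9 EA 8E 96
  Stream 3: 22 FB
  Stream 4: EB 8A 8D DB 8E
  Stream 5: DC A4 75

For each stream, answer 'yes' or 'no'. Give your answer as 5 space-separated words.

Answer: no no no yes yes

Derivation:
Stream 1: error at byte offset 4. INVALID
Stream 2: error at byte offset 3. INVALID
Stream 3: error at byte offset 1. INVALID
Stream 4: decodes cleanly. VALID
Stream 5: decodes cleanly. VALID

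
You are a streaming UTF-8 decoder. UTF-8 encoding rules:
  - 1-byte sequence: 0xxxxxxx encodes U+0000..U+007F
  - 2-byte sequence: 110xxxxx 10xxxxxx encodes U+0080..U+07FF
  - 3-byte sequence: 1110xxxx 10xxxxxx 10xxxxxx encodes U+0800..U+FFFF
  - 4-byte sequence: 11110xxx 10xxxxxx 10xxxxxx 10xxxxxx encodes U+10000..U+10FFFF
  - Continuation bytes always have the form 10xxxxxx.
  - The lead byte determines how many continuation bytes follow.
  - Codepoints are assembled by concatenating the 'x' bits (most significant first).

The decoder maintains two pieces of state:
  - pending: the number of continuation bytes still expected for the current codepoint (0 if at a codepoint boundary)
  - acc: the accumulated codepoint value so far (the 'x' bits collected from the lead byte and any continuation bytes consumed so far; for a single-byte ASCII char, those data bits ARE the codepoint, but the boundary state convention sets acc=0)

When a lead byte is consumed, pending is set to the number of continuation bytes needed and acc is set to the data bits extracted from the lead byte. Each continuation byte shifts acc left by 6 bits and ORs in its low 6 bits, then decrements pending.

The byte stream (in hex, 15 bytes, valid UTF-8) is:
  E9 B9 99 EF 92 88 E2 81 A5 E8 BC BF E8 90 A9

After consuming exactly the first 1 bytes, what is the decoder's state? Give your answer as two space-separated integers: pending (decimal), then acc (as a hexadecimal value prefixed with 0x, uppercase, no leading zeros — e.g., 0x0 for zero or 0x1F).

Byte[0]=E9: 3-byte lead. pending=2, acc=0x9

Answer: 2 0x9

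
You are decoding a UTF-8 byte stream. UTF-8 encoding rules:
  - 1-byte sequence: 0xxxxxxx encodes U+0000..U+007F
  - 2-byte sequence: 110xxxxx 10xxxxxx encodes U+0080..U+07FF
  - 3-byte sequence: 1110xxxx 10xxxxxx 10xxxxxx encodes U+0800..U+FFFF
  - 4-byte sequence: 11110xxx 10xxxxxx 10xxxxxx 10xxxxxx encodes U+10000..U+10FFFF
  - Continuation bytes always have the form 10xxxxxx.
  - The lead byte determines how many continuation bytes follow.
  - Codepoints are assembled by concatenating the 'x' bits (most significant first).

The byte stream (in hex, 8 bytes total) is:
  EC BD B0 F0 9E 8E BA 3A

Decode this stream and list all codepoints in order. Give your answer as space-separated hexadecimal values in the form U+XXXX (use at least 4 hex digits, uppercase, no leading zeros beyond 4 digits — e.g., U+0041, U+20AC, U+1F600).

Answer: U+CF70 U+1E3BA U+003A

Derivation:
Byte[0]=EC: 3-byte lead, need 2 cont bytes. acc=0xC
Byte[1]=BD: continuation. acc=(acc<<6)|0x3D=0x33D
Byte[2]=B0: continuation. acc=(acc<<6)|0x30=0xCF70
Completed: cp=U+CF70 (starts at byte 0)
Byte[3]=F0: 4-byte lead, need 3 cont bytes. acc=0x0
Byte[4]=9E: continuation. acc=(acc<<6)|0x1E=0x1E
Byte[5]=8E: continuation. acc=(acc<<6)|0x0E=0x78E
Byte[6]=BA: continuation. acc=(acc<<6)|0x3A=0x1E3BA
Completed: cp=U+1E3BA (starts at byte 3)
Byte[7]=3A: 1-byte ASCII. cp=U+003A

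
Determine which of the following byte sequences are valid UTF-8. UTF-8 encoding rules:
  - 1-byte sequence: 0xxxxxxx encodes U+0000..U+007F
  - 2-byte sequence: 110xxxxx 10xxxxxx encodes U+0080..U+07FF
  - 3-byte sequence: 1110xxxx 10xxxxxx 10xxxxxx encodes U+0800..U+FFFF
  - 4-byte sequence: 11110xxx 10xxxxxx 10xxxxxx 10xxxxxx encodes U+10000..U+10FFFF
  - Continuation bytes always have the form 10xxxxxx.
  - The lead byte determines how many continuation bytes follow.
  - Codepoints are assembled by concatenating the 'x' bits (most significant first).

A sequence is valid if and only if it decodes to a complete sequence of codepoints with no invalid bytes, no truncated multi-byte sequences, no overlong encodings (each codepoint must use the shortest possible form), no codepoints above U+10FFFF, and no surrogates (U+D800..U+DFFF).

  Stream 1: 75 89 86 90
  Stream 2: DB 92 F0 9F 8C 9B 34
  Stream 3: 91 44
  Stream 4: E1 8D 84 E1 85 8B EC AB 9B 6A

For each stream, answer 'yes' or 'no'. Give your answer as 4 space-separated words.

Answer: no yes no yes

Derivation:
Stream 1: error at byte offset 1. INVALID
Stream 2: decodes cleanly. VALID
Stream 3: error at byte offset 0. INVALID
Stream 4: decodes cleanly. VALID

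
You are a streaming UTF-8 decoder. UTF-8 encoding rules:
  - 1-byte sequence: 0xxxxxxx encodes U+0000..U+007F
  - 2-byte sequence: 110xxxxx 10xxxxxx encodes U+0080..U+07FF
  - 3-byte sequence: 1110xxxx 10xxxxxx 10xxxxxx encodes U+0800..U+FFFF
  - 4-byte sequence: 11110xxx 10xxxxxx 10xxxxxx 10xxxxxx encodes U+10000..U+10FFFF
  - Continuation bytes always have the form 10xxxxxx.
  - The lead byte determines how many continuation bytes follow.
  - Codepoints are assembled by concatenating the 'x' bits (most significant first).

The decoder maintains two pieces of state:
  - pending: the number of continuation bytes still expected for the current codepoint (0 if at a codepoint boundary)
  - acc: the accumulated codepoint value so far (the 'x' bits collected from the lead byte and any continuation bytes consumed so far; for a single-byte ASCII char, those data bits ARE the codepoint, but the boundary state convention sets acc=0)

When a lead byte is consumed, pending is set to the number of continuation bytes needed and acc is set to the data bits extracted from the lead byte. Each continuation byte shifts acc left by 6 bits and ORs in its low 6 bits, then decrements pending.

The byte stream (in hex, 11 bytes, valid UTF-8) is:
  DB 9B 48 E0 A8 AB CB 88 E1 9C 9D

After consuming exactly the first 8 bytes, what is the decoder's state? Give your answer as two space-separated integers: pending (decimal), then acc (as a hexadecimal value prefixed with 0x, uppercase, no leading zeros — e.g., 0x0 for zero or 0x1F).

Byte[0]=DB: 2-byte lead. pending=1, acc=0x1B
Byte[1]=9B: continuation. acc=(acc<<6)|0x1B=0x6DB, pending=0
Byte[2]=48: 1-byte. pending=0, acc=0x0
Byte[3]=E0: 3-byte lead. pending=2, acc=0x0
Byte[4]=A8: continuation. acc=(acc<<6)|0x28=0x28, pending=1
Byte[5]=AB: continuation. acc=(acc<<6)|0x2B=0xA2B, pending=0
Byte[6]=CB: 2-byte lead. pending=1, acc=0xB
Byte[7]=88: continuation. acc=(acc<<6)|0x08=0x2C8, pending=0

Answer: 0 0x2C8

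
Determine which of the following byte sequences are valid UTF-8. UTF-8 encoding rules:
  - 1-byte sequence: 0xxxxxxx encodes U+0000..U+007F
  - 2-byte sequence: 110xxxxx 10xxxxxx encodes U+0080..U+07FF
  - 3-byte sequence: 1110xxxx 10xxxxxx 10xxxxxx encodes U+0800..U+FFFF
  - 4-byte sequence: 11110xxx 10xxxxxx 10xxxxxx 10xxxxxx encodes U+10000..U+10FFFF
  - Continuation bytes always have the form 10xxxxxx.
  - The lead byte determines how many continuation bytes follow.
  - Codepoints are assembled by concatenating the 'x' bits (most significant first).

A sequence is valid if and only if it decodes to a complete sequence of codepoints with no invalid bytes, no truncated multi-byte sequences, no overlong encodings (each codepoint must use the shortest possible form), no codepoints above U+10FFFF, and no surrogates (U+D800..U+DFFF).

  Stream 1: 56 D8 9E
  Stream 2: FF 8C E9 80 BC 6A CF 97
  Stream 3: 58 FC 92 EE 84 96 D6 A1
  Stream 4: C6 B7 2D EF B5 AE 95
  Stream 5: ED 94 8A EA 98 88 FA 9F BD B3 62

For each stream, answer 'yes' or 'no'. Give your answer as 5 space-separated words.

Stream 1: decodes cleanly. VALID
Stream 2: error at byte offset 0. INVALID
Stream 3: error at byte offset 1. INVALID
Stream 4: error at byte offset 6. INVALID
Stream 5: error at byte offset 6. INVALID

Answer: yes no no no no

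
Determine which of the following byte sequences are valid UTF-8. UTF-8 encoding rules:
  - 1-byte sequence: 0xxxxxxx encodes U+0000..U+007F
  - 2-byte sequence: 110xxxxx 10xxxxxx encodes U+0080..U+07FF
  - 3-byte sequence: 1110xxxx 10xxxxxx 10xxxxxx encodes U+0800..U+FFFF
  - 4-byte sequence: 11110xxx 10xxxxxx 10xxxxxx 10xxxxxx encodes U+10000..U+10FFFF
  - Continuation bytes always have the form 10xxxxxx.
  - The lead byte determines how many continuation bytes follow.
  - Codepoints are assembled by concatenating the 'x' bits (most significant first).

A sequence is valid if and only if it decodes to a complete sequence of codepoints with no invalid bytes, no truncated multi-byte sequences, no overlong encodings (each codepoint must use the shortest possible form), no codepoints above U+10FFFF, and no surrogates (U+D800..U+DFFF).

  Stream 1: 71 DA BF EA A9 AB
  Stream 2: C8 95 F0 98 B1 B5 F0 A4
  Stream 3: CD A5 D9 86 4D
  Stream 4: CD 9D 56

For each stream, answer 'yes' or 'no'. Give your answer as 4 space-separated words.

Answer: yes no yes yes

Derivation:
Stream 1: decodes cleanly. VALID
Stream 2: error at byte offset 8. INVALID
Stream 3: decodes cleanly. VALID
Stream 4: decodes cleanly. VALID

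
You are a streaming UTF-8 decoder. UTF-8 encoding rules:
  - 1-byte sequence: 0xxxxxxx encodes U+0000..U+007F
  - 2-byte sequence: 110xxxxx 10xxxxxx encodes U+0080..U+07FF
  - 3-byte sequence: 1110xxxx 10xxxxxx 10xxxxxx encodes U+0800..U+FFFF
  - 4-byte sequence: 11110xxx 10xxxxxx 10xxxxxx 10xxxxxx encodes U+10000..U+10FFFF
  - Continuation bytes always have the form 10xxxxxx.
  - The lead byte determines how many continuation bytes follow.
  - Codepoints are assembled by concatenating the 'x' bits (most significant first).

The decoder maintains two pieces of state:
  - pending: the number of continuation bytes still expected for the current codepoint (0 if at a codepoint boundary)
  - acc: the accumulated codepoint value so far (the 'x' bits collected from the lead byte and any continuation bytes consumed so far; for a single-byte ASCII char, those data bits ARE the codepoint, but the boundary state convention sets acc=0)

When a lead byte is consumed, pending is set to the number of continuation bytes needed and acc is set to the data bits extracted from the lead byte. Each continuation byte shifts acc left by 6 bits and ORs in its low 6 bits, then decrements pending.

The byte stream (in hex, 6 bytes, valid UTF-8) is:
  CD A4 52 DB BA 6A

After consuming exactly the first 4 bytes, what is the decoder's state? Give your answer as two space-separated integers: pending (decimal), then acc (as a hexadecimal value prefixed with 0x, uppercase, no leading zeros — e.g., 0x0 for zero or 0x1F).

Byte[0]=CD: 2-byte lead. pending=1, acc=0xD
Byte[1]=A4: continuation. acc=(acc<<6)|0x24=0x364, pending=0
Byte[2]=52: 1-byte. pending=0, acc=0x0
Byte[3]=DB: 2-byte lead. pending=1, acc=0x1B

Answer: 1 0x1B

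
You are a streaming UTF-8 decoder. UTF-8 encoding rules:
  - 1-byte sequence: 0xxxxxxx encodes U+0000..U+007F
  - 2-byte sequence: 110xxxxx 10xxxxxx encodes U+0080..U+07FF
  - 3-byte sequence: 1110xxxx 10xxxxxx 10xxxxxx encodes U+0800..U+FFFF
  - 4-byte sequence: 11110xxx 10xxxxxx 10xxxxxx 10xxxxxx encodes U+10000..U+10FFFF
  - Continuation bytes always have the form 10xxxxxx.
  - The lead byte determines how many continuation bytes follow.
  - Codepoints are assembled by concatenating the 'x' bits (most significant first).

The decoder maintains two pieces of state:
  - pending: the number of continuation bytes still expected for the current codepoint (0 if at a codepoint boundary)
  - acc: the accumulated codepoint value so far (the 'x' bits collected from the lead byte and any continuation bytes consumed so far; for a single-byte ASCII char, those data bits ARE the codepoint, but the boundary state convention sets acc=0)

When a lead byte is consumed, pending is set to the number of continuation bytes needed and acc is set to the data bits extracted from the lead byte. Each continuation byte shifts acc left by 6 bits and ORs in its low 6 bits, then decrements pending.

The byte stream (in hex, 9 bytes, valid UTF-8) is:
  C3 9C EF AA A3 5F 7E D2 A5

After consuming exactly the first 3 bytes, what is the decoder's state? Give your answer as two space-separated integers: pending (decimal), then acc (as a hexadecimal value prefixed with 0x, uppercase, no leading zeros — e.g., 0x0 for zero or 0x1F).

Answer: 2 0xF

Derivation:
Byte[0]=C3: 2-byte lead. pending=1, acc=0x3
Byte[1]=9C: continuation. acc=(acc<<6)|0x1C=0xDC, pending=0
Byte[2]=EF: 3-byte lead. pending=2, acc=0xF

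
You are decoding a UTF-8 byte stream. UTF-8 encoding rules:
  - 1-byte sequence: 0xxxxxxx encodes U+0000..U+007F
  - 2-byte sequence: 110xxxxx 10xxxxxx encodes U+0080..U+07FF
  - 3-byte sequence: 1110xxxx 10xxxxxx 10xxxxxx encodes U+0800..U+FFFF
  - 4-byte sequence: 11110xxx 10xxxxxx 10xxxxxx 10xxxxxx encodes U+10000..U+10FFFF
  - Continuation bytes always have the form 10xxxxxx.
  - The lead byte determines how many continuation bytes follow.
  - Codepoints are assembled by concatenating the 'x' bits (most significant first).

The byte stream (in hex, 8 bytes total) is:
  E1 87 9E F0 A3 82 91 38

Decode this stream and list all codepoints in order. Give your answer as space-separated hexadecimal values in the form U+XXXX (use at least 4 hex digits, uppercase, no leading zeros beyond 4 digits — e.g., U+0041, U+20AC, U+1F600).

Answer: U+11DE U+23091 U+0038

Derivation:
Byte[0]=E1: 3-byte lead, need 2 cont bytes. acc=0x1
Byte[1]=87: continuation. acc=(acc<<6)|0x07=0x47
Byte[2]=9E: continuation. acc=(acc<<6)|0x1E=0x11DE
Completed: cp=U+11DE (starts at byte 0)
Byte[3]=F0: 4-byte lead, need 3 cont bytes. acc=0x0
Byte[4]=A3: continuation. acc=(acc<<6)|0x23=0x23
Byte[5]=82: continuation. acc=(acc<<6)|0x02=0x8C2
Byte[6]=91: continuation. acc=(acc<<6)|0x11=0x23091
Completed: cp=U+23091 (starts at byte 3)
Byte[7]=38: 1-byte ASCII. cp=U+0038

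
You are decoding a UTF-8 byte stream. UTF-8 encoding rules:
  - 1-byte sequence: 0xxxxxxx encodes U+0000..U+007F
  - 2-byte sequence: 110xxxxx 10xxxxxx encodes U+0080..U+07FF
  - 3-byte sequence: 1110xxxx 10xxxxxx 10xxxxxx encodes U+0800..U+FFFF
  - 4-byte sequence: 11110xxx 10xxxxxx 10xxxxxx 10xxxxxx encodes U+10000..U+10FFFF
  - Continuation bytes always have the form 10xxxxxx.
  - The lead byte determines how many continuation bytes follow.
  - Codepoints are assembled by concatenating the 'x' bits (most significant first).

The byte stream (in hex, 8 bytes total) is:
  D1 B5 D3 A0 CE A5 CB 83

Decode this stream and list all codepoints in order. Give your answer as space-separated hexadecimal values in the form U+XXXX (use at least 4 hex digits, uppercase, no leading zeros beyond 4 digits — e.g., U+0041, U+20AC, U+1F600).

Byte[0]=D1: 2-byte lead, need 1 cont bytes. acc=0x11
Byte[1]=B5: continuation. acc=(acc<<6)|0x35=0x475
Completed: cp=U+0475 (starts at byte 0)
Byte[2]=D3: 2-byte lead, need 1 cont bytes. acc=0x13
Byte[3]=A0: continuation. acc=(acc<<6)|0x20=0x4E0
Completed: cp=U+04E0 (starts at byte 2)
Byte[4]=CE: 2-byte lead, need 1 cont bytes. acc=0xE
Byte[5]=A5: continuation. acc=(acc<<6)|0x25=0x3A5
Completed: cp=U+03A5 (starts at byte 4)
Byte[6]=CB: 2-byte lead, need 1 cont bytes. acc=0xB
Byte[7]=83: continuation. acc=(acc<<6)|0x03=0x2C3
Completed: cp=U+02C3 (starts at byte 6)

Answer: U+0475 U+04E0 U+03A5 U+02C3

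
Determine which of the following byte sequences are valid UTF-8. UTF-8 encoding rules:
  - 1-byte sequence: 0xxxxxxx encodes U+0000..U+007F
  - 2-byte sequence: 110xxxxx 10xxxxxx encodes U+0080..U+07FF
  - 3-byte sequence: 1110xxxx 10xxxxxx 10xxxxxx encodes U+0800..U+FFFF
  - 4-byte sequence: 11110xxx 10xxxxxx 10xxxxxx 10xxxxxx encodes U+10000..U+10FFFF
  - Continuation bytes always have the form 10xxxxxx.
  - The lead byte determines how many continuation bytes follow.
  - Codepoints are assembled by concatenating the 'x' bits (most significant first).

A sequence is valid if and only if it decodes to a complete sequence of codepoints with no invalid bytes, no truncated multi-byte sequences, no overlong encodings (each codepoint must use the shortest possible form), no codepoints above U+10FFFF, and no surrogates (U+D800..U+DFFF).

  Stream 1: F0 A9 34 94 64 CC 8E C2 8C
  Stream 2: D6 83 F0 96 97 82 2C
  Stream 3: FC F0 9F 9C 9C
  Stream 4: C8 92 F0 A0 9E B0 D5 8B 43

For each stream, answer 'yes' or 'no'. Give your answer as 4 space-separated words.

Answer: no yes no yes

Derivation:
Stream 1: error at byte offset 2. INVALID
Stream 2: decodes cleanly. VALID
Stream 3: error at byte offset 0. INVALID
Stream 4: decodes cleanly. VALID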